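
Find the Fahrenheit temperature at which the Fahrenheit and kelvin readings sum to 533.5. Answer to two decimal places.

178.80°F

Let F be the Fahrenheit reading. The kelvin reading is K = 5/9·F + 255.372.
Require F + K = 533.5: (14/9)·F + 255.372 = 533.5.
F = (533.5 - 255.372) / (14/9) = 178.80.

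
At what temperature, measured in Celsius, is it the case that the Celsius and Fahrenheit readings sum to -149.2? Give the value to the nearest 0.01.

-64.71°C

Let C be the Celsius reading. The Fahrenheit reading is F = 1.8·C + 32.
Require C + F = -149.2: (2.8)·C + 32 = -149.2.
C = (-149.2 - 32) / (2.8) = -64.71.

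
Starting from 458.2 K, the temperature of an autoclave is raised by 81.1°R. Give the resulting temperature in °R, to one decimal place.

Initial temperature in Celsius: 458.2 - 273.15 = 185.0500°C.
The 81.1°R change is an interval, so only the factor 5/9 applies: +81.1 × 5/9 = +45.0556°C.
Final Celsius temperature: 185.0500 + 45.0556 = 230.1056°C.
In Rankine: 230.1056 × 1.8 + 491.67 = 905.9°R.

905.9°R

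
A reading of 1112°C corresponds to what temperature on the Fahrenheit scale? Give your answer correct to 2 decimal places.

2033.60°F

In Fahrenheit: 1112.0000 × 1.8 + 32 = 2033.60°F.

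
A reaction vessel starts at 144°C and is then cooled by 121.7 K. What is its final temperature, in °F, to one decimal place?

The 121.7 K change is an interval; Kelvin and Celsius degrees are the same size, so ΔC = -121.7°C.
Final Celsius temperature: 144.0000 - 121.7000 = 22.3000°C.
In Fahrenheit: 22.3000 × 1.8 + 32 = 72.1°F.

72.1°F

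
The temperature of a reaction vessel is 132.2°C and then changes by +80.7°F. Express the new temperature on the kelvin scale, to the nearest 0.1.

The 80.7°F change is an interval, so only the factor 5/9 applies: +80.7 × 5/9 = +44.8333°C.
Final Celsius temperature: 132.2000 + 44.8333 = 177.0333°C.
In kelvin: 177.0333 + 273.15 = 450.2 K.

450.2 K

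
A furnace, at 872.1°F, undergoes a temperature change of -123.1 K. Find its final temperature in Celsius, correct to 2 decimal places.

343.62°C

Initial temperature in Celsius: (872.1 - 32) × 5/9 = 466.7222°C.
The 123.1 K change is an interval; Kelvin and Celsius degrees are the same size, so ΔC = -123.1°C.
Final Celsius temperature: 466.7222 - 123.1000 = 343.6222°C.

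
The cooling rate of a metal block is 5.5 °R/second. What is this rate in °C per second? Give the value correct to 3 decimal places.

Since only a temperature interval is involved, the additive offset between the scales drops out.
A change of 1°R is a change of 5/9°C, so 5.5 × 5/9 = 3.056.

3.056 °C/second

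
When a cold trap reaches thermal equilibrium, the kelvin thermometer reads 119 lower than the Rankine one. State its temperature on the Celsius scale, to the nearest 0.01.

Let x be the Rankine reading; then the kelvin reading is 5/9·x.
(5/9·x) - x = -119  ⇒  (-4/9)·x = -119  ⇒  x = 267.7500°R.
In Celsius: (267.75 - 491.67) × 5/9 = -124.40°C.

-124.40°C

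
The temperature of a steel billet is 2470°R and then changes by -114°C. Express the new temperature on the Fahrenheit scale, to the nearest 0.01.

Initial temperature in Celsius: (2470 - 491.67) × 5/9 = 1099.0722°C.
Final Celsius temperature: 1099.0722 - 114.0000 = 985.0722°C.
In Fahrenheit: 985.0722 × 1.8 + 32 = 1805.13°F.

1805.13°F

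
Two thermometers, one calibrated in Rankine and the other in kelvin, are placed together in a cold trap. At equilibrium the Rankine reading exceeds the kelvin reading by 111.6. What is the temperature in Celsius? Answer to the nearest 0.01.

Let x be the Rankine reading; then the kelvin reading is 5/9·x.
(5/9·x) - x = -111.6  ⇒  (-4/9)·x = -111.6  ⇒  x = 251.1000°R.
In Celsius: (251.1 - 491.67) × 5/9 = -133.65°C.

-133.65°C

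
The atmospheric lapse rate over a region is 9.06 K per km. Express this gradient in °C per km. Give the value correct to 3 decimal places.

Since only a temperature interval is involved, the additive offset between the scales drops out.
A change of 1 K is a change of 1°C, so 9.06 × 1 = 9.060.

9.060 °C/km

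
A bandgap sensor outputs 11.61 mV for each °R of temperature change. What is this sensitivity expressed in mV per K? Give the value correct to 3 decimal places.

20.898 mV per K

Since only a temperature interval is involved, the additive offset between the scales drops out.
A change of 1 K is a change of 1.8°R, so per K the value is 11.61 × 1.8 = 20.898.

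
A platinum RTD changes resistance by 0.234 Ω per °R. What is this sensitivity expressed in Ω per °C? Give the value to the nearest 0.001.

0.421 Ω per °C

The quantity depends on a temperature interval, so only the ratio of degree sizes applies; the offset between the scales is irrelevant.
A change of 1°C is a change of 1.8°R, so per °C the value is 0.234 × 1.8 = 0.421.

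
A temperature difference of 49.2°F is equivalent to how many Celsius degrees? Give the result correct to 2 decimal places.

Only the scale ratio 5/9 matters for a change in temperature.
49.2 × 5/9 = 27.33.

27.33°C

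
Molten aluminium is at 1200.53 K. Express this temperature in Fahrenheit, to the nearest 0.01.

In Celsius: 1200.53 - 273.15 = 927.3800°C.
In Fahrenheit: 927.3800 × 1.8 + 32 = 1701.28°F.

1701.28°F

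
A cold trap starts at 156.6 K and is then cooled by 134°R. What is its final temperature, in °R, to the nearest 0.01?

147.88°R

Initial temperature in Celsius: 156.6 - 273.15 = -116.5500°C.
The 134°R change is an interval, so only the factor 5/9 applies: -134 × 5/9 = -74.4444°C.
Final Celsius temperature: -116.5500 - 74.4444 = -190.9944°C.
In Rankine: -190.9944 × 1.8 + 491.67 = 147.88°R.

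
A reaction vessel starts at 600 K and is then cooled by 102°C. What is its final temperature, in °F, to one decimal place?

Initial temperature in Celsius: 600 - 273.15 = 326.8500°C.
Final Celsius temperature: 326.8500 - 102.0000 = 224.8500°C.
In Fahrenheit: 224.8500 × 1.8 + 32 = 436.7°F.

436.7°F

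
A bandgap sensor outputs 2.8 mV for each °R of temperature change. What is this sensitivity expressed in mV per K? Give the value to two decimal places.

5.04 mV per K

Since only a temperature interval is involved, the additive offset between the scales drops out.
A change of 1 K is a change of 1.8°R, so per K the value is 2.8 × 1.8 = 5.04.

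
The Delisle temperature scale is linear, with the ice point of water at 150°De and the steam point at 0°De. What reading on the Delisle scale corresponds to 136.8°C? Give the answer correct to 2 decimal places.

-55.20°De

Linearly onto the Delisle scale: 150 + (136.8000 / 100) × (0 - 150) = -55.20°De.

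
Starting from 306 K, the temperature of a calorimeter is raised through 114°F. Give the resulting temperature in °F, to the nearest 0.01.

Initial temperature in Celsius: 306 - 273.15 = 32.8500°C.
The 114°F change is an interval, so only the factor 5/9 applies: +114 × 5/9 = +63.3333°C.
Final Celsius temperature: 32.8500 + 63.3333 = 96.1833°C.
In Fahrenheit: 96.1833 × 1.8 + 32 = 205.13°F.

205.13°F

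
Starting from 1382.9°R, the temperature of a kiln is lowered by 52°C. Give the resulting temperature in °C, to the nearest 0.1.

443.1°C

Initial temperature in Celsius: (1382.9 - 491.67) × 5/9 = 495.1278°C.
Final Celsius temperature: 495.1278 - 52.0000 = 443.1278°C.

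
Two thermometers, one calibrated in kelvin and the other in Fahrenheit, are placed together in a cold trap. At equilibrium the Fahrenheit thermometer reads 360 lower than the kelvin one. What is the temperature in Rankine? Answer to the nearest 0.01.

Let x be the kelvin reading; then the Fahrenheit reading is 1.8·x - 459.67.
(1.8·x - 459.67) - x = -360  ⇒  (0.8)·x = 99.67  ⇒  x = 124.5875 K.
In Celsius: 124.5875 - 273.15 = -148.5625°C.
In Rankine: -148.5625 × 1.8 + 491.67 = 224.26°R.

224.26°R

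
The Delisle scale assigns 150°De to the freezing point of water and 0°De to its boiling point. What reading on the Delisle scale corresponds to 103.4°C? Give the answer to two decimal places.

-5.10°De

Linearly onto the Delisle scale: 150 + (103.4000 / 100) × (0 - 150) = -5.10°De.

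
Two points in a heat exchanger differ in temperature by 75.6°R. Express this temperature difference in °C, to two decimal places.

Only the scale ratio 5/9 matters for a change in temperature.
75.6 × 5/9 = 42.00.

42.00°C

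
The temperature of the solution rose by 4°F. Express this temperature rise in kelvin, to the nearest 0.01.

For a temperature interval the offset drops out; only the factor 5/9 applies.
4 × 5/9 = 2.22.

2.22 K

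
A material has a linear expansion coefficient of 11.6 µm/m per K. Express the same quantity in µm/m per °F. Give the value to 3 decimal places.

Since only a temperature interval is involved, the additive offset between the scales drops out.
A change of 1°F is a change of 5/9 K, so per °F the value is 11.6 × 5/9 = 6.444.

6.444 µm/m per °F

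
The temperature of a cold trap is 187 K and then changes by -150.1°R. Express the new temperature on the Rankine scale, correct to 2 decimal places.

186.50°R

Initial temperature in Celsius: 187 - 273.15 = -86.1500°C.
The 150.1°R change is an interval, so only the factor 5/9 applies: -150.1 × 5/9 = -83.3889°C.
Final Celsius temperature: -86.1500 - 83.3889 = -169.5389°C.
In Rankine: -169.5389 × 1.8 + 491.67 = 186.50°R.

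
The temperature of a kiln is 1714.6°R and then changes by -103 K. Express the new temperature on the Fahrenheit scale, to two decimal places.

1069.53°F

Initial temperature in Celsius: (1714.6 - 491.67) × 5/9 = 679.4056°C.
The 103 K change is an interval; Kelvin and Celsius degrees are the same size, so ΔC = -103°C.
Final Celsius temperature: 679.4056 - 103.0000 = 576.4056°C.
In Fahrenheit: 576.4056 × 1.8 + 32 = 1069.53°F.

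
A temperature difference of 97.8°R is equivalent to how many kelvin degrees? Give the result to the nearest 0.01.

54.33 K

Only the scale ratio 5/9 matters for a change in temperature.
97.8 × 5/9 = 54.33.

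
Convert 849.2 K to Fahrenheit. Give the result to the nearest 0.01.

In Celsius: 849.2 - 273.15 = 576.0500°C.
In Fahrenheit: 576.0500 × 1.8 + 32 = 1068.89°F.

1068.89°F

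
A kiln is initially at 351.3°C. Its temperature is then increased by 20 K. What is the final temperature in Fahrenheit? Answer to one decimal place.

The 20 K change is an interval; Kelvin and Celsius degrees are the same size, so ΔC = +20°C.
Final Celsius temperature: 351.3000 + 20.0000 = 371.3000°C.
In Fahrenheit: 371.3000 × 1.8 + 32 = 700.3°F.

700.3°F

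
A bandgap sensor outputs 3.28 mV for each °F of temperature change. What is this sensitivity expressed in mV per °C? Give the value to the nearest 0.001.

Since only a temperature interval is involved, the additive offset between the scales drops out.
A change of 1°C is a change of 1.8°F, so per °C the value is 3.28 × 1.8 = 5.904.

5.904 mV per °C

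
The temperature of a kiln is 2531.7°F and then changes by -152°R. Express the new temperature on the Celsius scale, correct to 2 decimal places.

Initial temperature in Celsius: (2531.7 - 32) × 5/9 = 1388.7222°C.
The 152°R change is an interval, so only the factor 5/9 applies: -152 × 5/9 = -84.4444°C.
Final Celsius temperature: 1388.7222 - 84.4444 = 1304.2778°C.

1304.28°C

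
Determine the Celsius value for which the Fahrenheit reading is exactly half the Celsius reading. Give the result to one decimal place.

-24.6°C

Let C be the Celsius reading. The Fahrenheit reading is F = 1.8·C + 32.
Require F = 0.5·C: 1.8·C + 32 = 0.5·C.
(1.3)·C = -32  ⇒  C = -24.6.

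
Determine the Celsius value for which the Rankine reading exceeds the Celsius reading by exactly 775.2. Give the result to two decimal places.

354.41°C

Let C be the Celsius reading. The Rankine reading is R = 1.8·C + 491.67.
Require R - C = 775.2: (0.8)·C + 491.67 = 775.2.
C = (775.2 - 491.67) / (0.8) = 354.41.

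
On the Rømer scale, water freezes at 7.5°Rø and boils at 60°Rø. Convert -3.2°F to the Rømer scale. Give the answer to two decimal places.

-2.77°Rø

First in Celsius: (-3.2 - 32) × 5/9 = -19.5556°C.
Linearly onto the Rømer scale: 7.5 + (-19.5556 / 100) × (60 - 7.5) = -2.77°Rø.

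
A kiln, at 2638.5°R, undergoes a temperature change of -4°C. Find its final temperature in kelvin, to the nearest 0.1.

1461.8 K

Initial temperature in Celsius: (2638.5 - 491.67) × 5/9 = 1192.6833°C.
Final Celsius temperature: 1192.6833 - 4.0000 = 1188.6833°C.
In kelvin: 1188.6833 + 273.15 = 1461.8 K.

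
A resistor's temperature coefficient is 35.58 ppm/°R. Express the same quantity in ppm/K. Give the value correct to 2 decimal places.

Since only a temperature interval is involved, the additive offset between the scales drops out.
A change of 1 K is a change of 1.8°R, so per K the value is 35.58 × 1.8 = 64.04.

64.04 ppm/K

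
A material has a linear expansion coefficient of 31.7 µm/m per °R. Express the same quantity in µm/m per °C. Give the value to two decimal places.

57.06 µm/m per °C

The quantity depends on a temperature interval, so only the ratio of degree sizes applies; the offset between the scales is irrelevant.
A change of 1°C is a change of 1.8°R, so per °C the value is 31.7 × 1.8 = 57.06.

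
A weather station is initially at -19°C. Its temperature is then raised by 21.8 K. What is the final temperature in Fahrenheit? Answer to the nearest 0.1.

37.0°F

The 21.8 K change is an interval; Kelvin and Celsius degrees are the same size, so ΔC = +21.8°C.
Final Celsius temperature: -19.0000 + 21.8000 = 2.8000°C.
In Fahrenheit: 2.8000 × 1.8 + 32 = 37.0°F.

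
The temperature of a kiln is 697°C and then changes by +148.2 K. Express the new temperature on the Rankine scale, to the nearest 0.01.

The 148.2 K change is an interval; Kelvin and Celsius degrees are the same size, so ΔC = +148.2°C.
Final Celsius temperature: 697.0000 + 148.2000 = 845.2000°C.
In Rankine: 845.2000 × 1.8 + 491.67 = 2013.03°R.

2013.03°R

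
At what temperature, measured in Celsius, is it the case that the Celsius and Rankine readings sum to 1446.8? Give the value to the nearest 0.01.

Let C be the Celsius reading. The Rankine reading is R = 1.8·C + 491.67.
Require C + R = 1446.8: (2.8)·C + 491.67 = 1446.8.
C = (1446.8 - 491.67) / (2.8) = 341.12.

341.12°C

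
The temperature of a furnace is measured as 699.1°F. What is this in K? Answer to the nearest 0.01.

643.76 K

In Celsius: (699.1 - 32) × 5/9 = 370.6111°C.
In kelvin: 370.6111 + 273.15 = 643.76 K.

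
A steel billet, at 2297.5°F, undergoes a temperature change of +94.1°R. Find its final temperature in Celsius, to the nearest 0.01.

1310.89°C

Initial temperature in Celsius: (2297.5 - 32) × 5/9 = 1258.6111°C.
The 94.1°R change is an interval, so only the factor 5/9 applies: +94.1 × 5/9 = +52.2778°C.
Final Celsius temperature: 1258.6111 + 52.2778 = 1310.8889°C.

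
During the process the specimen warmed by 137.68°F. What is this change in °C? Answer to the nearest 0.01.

An interval of 1°F corresponds to 5/9°C.
137.68 × 5/9 = 76.49.

76.49°C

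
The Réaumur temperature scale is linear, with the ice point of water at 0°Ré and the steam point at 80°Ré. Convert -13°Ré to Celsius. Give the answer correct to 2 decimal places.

Linear interpolation between the fixed points: C = (-13 - 0) × 100 / (80 - 0) = -16.2500°C.

-16.25°C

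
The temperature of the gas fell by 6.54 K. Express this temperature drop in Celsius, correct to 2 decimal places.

Kelvin and Celsius degrees are the same size, so the interval is unchanged: 6.54.

6.54°C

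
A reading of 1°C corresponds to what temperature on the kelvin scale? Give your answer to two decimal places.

In kelvin: 1.0000 + 273.15 = 274.15 K.

274.15 K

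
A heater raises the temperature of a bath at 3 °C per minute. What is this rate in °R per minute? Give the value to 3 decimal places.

The quantity depends on a temperature interval, so only the ratio of degree sizes applies; the offset between the scales is irrelevant.
A change of 1°C is a change of 1.8°R, so 3 × 1.8 = 5.400.

5.400 °R/minute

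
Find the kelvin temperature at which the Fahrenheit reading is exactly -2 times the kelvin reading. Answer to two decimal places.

120.97 K

Let K be the kelvin reading. The Fahrenheit reading is F = 1.8·K - 459.67.
Require F = -2·K: 1.8·K - 459.67 = -2·K.
(3.8)·K = 459.67  ⇒  K = 120.97.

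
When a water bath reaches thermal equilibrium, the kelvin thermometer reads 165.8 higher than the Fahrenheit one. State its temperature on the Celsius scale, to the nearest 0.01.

94.19°C

Let x be the Fahrenheit reading; then the kelvin reading is 5/9·x + 255.372.
(5/9·x + 255.372) - x = 165.8  ⇒  (-4/9)·x = -89.5722  ⇒  x = 201.5375°F.
In Celsius: (201.5375 - 32) × 5/9 = 94.19°C.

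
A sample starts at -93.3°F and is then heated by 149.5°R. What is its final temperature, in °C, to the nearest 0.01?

Initial temperature in Celsius: (-93.3 - 32) × 5/9 = -69.6111°C.
The 149.5°R change is an interval, so only the factor 5/9 applies: +149.5 × 5/9 = +83.0556°C.
Final Celsius temperature: -69.6111 + 83.0556 = 13.4444°C.

13.44°C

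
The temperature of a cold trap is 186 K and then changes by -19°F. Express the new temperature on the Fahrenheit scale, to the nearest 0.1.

-143.9°F

Initial temperature in Celsius: 186 - 273.15 = -87.1500°C.
The 19°F change is an interval, so only the factor 5/9 applies: -19 × 5/9 = -10.5556°C.
Final Celsius temperature: -87.1500 - 10.5556 = -97.7056°C.
In Fahrenheit: -97.7056 × 1.8 + 32 = -143.9°F.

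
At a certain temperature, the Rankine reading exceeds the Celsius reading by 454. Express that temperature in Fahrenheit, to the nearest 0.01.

-52.76°F

Let x be the Celsius reading; then the Rankine reading is 1.8·x + 491.67.
(1.8·x + 491.67) - x = 454  ⇒  (0.8)·x = -37.67  ⇒  x = -47.0875°C.
In Fahrenheit: -47.0875 × 1.8 + 32 = -52.76°F.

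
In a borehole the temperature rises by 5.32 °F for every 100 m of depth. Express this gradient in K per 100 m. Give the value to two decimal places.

2.96 K/100 m

Since only a temperature interval is involved, the additive offset between the scales drops out.
A change of 1°F is a change of 5/9 K, so 5.32 × 5/9 = 2.96.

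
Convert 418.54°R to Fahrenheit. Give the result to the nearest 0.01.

In Celsius: (418.54 - 491.67) × 5/9 = -40.6278°C.
In Fahrenheit: -40.6278 × 1.8 + 32 = -41.13°F.

-41.13°F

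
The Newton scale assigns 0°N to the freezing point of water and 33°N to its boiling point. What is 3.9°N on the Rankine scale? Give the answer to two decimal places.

512.94°R

Linear interpolation between the fixed points: C = (3.9 - 0) × 100 / (33 - 0) = 11.8182°C.
Then 11.8182 × 1.8 + 491.67 = 512.94°R.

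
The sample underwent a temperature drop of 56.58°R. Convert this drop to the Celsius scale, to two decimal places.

For a temperature interval the offset drops out; only the factor 5/9 applies.
56.58 × 5/9 = 31.43.

31.43°C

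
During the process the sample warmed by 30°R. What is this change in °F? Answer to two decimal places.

Rankine and Fahrenheit degrees are the same size, so the interval is unchanged: 30.00.

30.00°F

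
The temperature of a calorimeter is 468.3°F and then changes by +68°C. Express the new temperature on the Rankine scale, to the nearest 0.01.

1050.37°R

Initial temperature in Celsius: (468.3 - 32) × 5/9 = 242.3889°C.
Final Celsius temperature: 242.3889 + 68.0000 = 310.3889°C.
In Rankine: 310.3889 × 1.8 + 491.67 = 1050.37°R.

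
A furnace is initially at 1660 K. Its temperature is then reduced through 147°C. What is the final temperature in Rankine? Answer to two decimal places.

Initial temperature in Celsius: 1660 - 273.15 = 1386.8500°C.
Final Celsius temperature: 1386.8500 - 147.0000 = 1239.8500°C.
In Rankine: 1239.8500 × 1.8 + 491.67 = 2723.40°R.

2723.40°R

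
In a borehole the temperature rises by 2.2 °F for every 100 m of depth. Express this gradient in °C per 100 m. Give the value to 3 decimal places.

1.222 °C/100 m

Since only a temperature interval is involved, the additive offset between the scales drops out.
A change of 1°F is a change of 5/9°C, so 2.2 × 5/9 = 1.222.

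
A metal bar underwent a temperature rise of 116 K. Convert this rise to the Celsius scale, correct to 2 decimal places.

Kelvin and Celsius degrees are the same size, so the interval is unchanged: 116.00.

116.00°C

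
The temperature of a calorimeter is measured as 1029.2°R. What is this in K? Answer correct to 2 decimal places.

In Celsius: (1029.2 - 491.67) × 5/9 = 298.6278°C.
In kelvin: 298.6278 + 273.15 = 571.78 K.

571.78 K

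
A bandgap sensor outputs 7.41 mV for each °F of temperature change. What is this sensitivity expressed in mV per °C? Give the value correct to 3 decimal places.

The quantity depends on a temperature interval, so only the ratio of degree sizes applies; the offset between the scales is irrelevant.
A change of 1°C is a change of 1.8°F, so per °C the value is 7.41 × 1.8 = 13.338.

13.338 mV per °C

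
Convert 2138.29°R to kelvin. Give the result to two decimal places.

In Celsius: (2138.29 - 491.67) × 5/9 = 914.7889°C.
In kelvin: 914.7889 + 273.15 = 1187.94 K.

1187.94 K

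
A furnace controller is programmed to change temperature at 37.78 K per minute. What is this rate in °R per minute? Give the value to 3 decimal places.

The quantity depends on a temperature interval, so only the ratio of degree sizes applies; the offset between the scales is irrelevant.
A change of 1 K is a change of 1.8°R, so 37.78 × 1.8 = 68.004.

68.004 °R/minute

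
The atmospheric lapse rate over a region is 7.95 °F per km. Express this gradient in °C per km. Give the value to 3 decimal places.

4.417 °C/km

The quantity depends on a temperature interval, so only the ratio of degree sizes applies; the offset between the scales is irrelevant.
A change of 1°F is a change of 5/9°C, so 7.95 × 5/9 = 4.417.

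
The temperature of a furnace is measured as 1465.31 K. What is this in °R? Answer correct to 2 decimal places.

In Celsius: 1465.31 - 273.15 = 1192.1600°C.
In Rankine: 1192.1600 × 1.8 + 491.67 = 2637.56°R.

2637.56°R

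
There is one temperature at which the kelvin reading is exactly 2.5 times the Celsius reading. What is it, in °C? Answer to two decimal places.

Let C be the Celsius reading. The kelvin reading is K = 1·C + 273.15.
Require K = 2.5·C: 1·C + 273.15 = 2.5·C.
(-1.5)·C = -273.15  ⇒  C = 182.10.

182.10°C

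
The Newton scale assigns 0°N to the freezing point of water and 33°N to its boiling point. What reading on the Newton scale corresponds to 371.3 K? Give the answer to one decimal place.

32.4°N

First in Celsius: 371.3 - 273.15 = 98.1500°C.
Linearly onto the Newton scale: 0 + (98.1500 / 100) × (33 - 0) = 32.4°N.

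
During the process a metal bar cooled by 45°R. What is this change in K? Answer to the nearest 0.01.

25.00 K

Only the scale ratio 5/9 matters for a change in temperature.
45 × 5/9 = 25.00.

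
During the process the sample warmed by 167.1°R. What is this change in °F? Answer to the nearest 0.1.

167.1°F

Rankine and Fahrenheit degrees are the same size, so the interval is unchanged: 167.1.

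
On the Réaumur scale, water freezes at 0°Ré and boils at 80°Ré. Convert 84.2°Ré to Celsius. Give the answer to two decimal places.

105.25°C

Linear interpolation between the fixed points: C = (84.2 - 0) × 100 / (80 - 0) = 105.2500°C.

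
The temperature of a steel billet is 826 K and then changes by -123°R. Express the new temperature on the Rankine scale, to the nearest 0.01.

1363.80°R

Initial temperature in Celsius: 826 - 273.15 = 552.8500°C.
The 123°R change is an interval, so only the factor 5/9 applies: -123 × 5/9 = -68.3333°C.
Final Celsius temperature: 552.8500 - 68.3333 = 484.5167°C.
In Rankine: 484.5167 × 1.8 + 491.67 = 1363.80°R.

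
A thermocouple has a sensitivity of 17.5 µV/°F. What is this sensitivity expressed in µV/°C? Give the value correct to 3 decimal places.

The quantity depends on a temperature interval, so only the ratio of degree sizes applies; the offset between the scales is irrelevant.
A change of 1°C is a change of 1.8°F, so per °C the value is 17.5 × 1.8 = 31.500.

31.500 µV/°C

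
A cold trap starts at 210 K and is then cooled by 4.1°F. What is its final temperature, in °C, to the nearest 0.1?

-65.4°C

Initial temperature in Celsius: 210 - 273.15 = -63.1500°C.
The 4.1°F change is an interval, so only the factor 5/9 applies: -4.1 × 5/9 = -2.2778°C.
Final Celsius temperature: -63.1500 - 2.2778 = -65.4278°C.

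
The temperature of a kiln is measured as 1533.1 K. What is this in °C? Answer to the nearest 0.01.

In Celsius: 1533.1 - 273.15 = 1259.9500°C.

1259.95°C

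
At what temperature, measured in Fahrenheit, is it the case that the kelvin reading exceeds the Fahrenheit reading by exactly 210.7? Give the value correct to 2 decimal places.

Let F be the Fahrenheit reading. The kelvin reading is K = 5/9·F + 255.372.
Require K - F = 210.7: (-4/9)·F + 255.372 = 210.7.
F = (210.7 - 255.372) / (-4/9) = 100.51.

100.51°F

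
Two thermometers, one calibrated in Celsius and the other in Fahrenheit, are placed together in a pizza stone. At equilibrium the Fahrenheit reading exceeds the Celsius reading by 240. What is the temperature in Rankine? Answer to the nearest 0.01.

Let x be the Celsius reading; then the Fahrenheit reading is 1.8·x + 32.
(1.8·x + 32) - x = 240  ⇒  (0.8)·x = 208  ⇒  x = 260.0000°C.
In Rankine: 260.0000 × 1.8 + 491.67 = 959.67°R.

959.67°R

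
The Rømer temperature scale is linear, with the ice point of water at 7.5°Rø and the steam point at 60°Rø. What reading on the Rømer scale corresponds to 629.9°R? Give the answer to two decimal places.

47.82°Rø

First in Celsius: (629.9 - 491.67) × 5/9 = 76.7944°C.
Linearly onto the Rømer scale: 7.5 + (76.7944 / 100) × (60 - 7.5) = 47.82°Rø.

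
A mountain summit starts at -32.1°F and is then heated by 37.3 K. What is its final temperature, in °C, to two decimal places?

1.69°C

Initial temperature in Celsius: (-32.1 - 32) × 5/9 = -35.6111°C.
The 37.3 K change is an interval; Kelvin and Celsius degrees are the same size, so ΔC = +37.3°C.
Final Celsius temperature: -35.6111 + 37.3000 = 1.6889°C.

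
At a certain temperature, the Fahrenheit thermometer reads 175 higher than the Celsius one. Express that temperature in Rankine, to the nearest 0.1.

813.4°R

Let x be the Celsius reading; then the Fahrenheit reading is 1.8·x + 32.
(1.8·x + 32) - x = 175  ⇒  (0.8)·x = 143  ⇒  x = 178.7500°C.
In Rankine: 178.7500 × 1.8 + 491.67 = 813.4°R.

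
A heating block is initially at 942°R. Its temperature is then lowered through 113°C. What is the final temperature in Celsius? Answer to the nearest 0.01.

Initial temperature in Celsius: (942 - 491.67) × 5/9 = 250.1833°C.
Final Celsius temperature: 250.1833 - 113.0000 = 137.1833°C.

137.18°C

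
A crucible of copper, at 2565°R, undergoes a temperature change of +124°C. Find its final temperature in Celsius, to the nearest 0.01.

1275.85°C

Initial temperature in Celsius: (2565 - 491.67) × 5/9 = 1151.8500°C.
Final Celsius temperature: 1151.8500 + 124.0000 = 1275.8500°C.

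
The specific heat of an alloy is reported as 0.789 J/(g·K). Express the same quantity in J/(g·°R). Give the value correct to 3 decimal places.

0.438 J/(g·°R)

Since only a temperature interval is involved, the additive offset between the scales drops out.
A change of 1°R is a change of 5/9 K, so per °R the value is 0.789 × 5/9 = 0.438.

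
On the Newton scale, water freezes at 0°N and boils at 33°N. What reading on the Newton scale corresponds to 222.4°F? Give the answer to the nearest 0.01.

34.91°N

First in Celsius: (222.4 - 32) × 5/9 = 105.7778°C.
Linearly onto the Newton scale: 0 + (105.7778 / 100) × (33 - 0) = 34.91°N.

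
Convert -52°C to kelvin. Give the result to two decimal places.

221.15 K

In kelvin: -52.0000 + 273.15 = 221.15 K.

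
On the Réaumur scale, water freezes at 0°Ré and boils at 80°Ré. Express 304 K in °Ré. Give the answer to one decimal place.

First in Celsius: 304 - 273.15 = 30.8500°C.
Linearly onto the Réaumur scale: 0 + (30.8500 / 100) × (80 - 0) = 24.7°Ré.

24.7°Ré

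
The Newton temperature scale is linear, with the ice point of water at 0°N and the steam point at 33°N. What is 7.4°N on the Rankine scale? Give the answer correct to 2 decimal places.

532.03°R

Linear interpolation between the fixed points: C = (7.4 - 0) × 100 / (33 - 0) = 22.4242°C.
Then 22.4242 × 1.8 + 491.67 = 532.03°R.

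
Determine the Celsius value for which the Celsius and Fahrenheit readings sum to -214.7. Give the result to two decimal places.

-88.11°C

Let C be the Celsius reading. The Fahrenheit reading is F = 1.8·C + 32.
Require C + F = -214.7: (2.8)·C + 32 = -214.7.
C = (-214.7 - 32) / (2.8) = -88.11.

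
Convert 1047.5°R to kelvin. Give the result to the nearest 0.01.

In Celsius: (1047.5 - 491.67) × 5/9 = 308.7944°C.
In kelvin: 308.7944 + 273.15 = 581.94 K.

581.94 K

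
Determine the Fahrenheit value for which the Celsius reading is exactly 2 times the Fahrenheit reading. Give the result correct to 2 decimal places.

-12.31°F

Let F be the Fahrenheit reading. The Celsius reading is C = 5/9·F - 17.7778.
Require C = 2·F: 5/9·F - 17.7778 = 2·F.
(-13/9)·F = 17.7778  ⇒  F = -12.31.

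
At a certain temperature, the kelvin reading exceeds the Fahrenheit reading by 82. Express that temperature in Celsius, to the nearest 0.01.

198.94°C

Let x be the Fahrenheit reading; then the kelvin reading is 5/9·x + 255.372.
(5/9·x + 255.372) - x = 82  ⇒  (-4/9)·x = -173.372  ⇒  x = 390.0875°F.
In Celsius: (390.0875 - 32) × 5/9 = 198.94°C.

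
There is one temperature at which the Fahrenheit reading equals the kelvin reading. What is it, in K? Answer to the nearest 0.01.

Let K be the kelvin reading. The Fahrenheit reading is F = 1.8·K - 459.67.
Set F = K: 1.8·K - 459.67 = K.
(0.8)·K = 459.67  ⇒  K = 574.59.

574.59 K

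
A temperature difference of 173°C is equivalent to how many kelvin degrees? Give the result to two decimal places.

173.00 K

Celsius and kelvin degrees are the same size, so the interval is unchanged: 173.00.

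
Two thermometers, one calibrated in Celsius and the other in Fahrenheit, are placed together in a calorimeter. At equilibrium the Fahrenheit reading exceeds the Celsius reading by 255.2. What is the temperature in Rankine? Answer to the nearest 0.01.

Let x be the Celsius reading; then the Fahrenheit reading is 1.8·x + 32.
(1.8·x + 32) - x = 255.2  ⇒  (0.8)·x = 223.2  ⇒  x = 279.0000°C.
In Rankine: 279.0000 × 1.8 + 491.67 = 993.87°R.

993.87°R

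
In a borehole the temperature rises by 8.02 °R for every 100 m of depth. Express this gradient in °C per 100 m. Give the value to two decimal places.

4.46 °C/100 m

The quantity depends on a temperature interval, so only the ratio of degree sizes applies; the offset between the scales is irrelevant.
A change of 1°R is a change of 5/9°C, so 8.02 × 5/9 = 4.46.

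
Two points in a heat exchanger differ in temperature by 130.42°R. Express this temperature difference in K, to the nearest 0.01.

72.46 K

For a temperature interval the offset drops out; only the factor 5/9 applies.
130.42 × 5/9 = 72.46.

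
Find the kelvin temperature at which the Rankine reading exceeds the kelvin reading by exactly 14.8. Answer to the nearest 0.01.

18.50 K

Let K be the kelvin reading. The Rankine reading is R = 1.8·K.
Require R - K = 14.8: (0.8)·K = 14.8.
K = (14.8) / (0.8) = 18.50.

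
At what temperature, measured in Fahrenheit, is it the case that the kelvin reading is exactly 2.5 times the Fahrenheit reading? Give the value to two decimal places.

Let F be the Fahrenheit reading. The kelvin reading is K = 5/9·F + 255.372.
Require K = 2.5·F: 5/9·F + 255.372 = 2.5·F.
(-35/18)·F = -255.372  ⇒  F = 131.33.

131.33°F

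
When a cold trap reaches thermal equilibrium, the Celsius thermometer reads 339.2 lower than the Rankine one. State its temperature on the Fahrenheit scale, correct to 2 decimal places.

-311.06°F

Let x be the Rankine reading; then the Celsius reading is 5/9·x - 273.15.
(5/9·x - 273.15) - x = -339.2  ⇒  (-4/9)·x = -66.05  ⇒  x = 148.6125°R.
In Celsius: (148.6125 - 491.67) × 5/9 = -190.5875°C.
In Fahrenheit: -190.5875 × 1.8 + 32 = -311.06°F.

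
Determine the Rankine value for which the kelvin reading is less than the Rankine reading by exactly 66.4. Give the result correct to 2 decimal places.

Let R be the Rankine reading. The kelvin reading is K = 5/9·R.
Require K - R = -66.4: (-4/9)·R = -66.4.
R = (-66.4) / (-4/9) = 149.40.

149.40°R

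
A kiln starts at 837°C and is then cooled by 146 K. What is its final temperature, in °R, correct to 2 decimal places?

1735.47°R

The 146 K change is an interval; Kelvin and Celsius degrees are the same size, so ΔC = -146°C.
Final Celsius temperature: 837.0000 - 146.0000 = 691.0000°C.
In Rankine: 691.0000 × 1.8 + 491.67 = 1735.47°R.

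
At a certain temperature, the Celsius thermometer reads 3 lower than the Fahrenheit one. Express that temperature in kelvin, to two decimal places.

236.90 K

Let x be the Fahrenheit reading; then the Celsius reading is 5/9·x - 17.7778.
(5/9·x - 17.7778) - x = -3  ⇒  (-4/9)·x = 14.7778  ⇒  x = -33.2500°F.
In Celsius: (-33.25 - 32) × 5/9 = -36.2500°C.
In kelvin: -36.2500 + 273.15 = 236.90 K.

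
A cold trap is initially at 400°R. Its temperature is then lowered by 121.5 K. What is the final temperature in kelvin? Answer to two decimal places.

Initial temperature in Celsius: (400 - 491.67) × 5/9 = -50.9278°C.
The 121.5 K change is an interval; Kelvin and Celsius degrees are the same size, so ΔC = -121.5°C.
Final Celsius temperature: -50.9278 - 121.5000 = -172.4278°C.
In kelvin: -172.4278 + 273.15 = 100.72 K.

100.72 K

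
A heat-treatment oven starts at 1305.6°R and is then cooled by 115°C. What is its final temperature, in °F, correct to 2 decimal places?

Initial temperature in Celsius: (1305.6 - 491.67) × 5/9 = 452.1833°C.
Final Celsius temperature: 452.1833 - 115.0000 = 337.1833°C.
In Fahrenheit: 337.1833 × 1.8 + 32 = 638.93°F.

638.93°F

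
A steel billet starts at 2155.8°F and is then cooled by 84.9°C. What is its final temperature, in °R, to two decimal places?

Initial temperature in Celsius: (2155.8 - 32) × 5/9 = 1179.8889°C.
Final Celsius temperature: 1179.8889 - 84.9000 = 1094.9889°C.
In Rankine: 1094.9889 × 1.8 + 491.67 = 2462.65°R.

2462.65°R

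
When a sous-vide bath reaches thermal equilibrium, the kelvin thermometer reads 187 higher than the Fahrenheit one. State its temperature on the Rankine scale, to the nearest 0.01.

613.51°R

Let x be the Fahrenheit reading; then the kelvin reading is 5/9·x + 255.372.
(5/9·x + 255.372) - x = 187  ⇒  (-4/9)·x = -68.3722  ⇒  x = 153.8375°F.
In Celsius: (153.8375 - 32) × 5/9 = 67.6875°C.
In Rankine: 67.6875 × 1.8 + 491.67 = 613.51°R.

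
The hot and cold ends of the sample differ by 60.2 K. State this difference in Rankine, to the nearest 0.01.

An interval of 1 K corresponds to 1.8°R.
60.2 × 1.8 = 108.36.

108.36°R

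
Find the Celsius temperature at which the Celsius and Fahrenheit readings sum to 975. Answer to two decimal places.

Let C be the Celsius reading. The Fahrenheit reading is F = 1.8·C + 32.
Require C + F = 975: (2.8)·C + 32 = 975.
C = (975 - 32) / (2.8) = 336.79.

336.79°C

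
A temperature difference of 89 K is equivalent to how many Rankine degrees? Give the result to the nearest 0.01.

160.20°R

An interval of 1 K corresponds to 1.8°R.
89 × 1.8 = 160.20.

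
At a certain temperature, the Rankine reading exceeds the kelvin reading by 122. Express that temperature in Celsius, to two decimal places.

Let x be the Rankine reading; then the kelvin reading is 5/9·x.
(5/9·x) - x = -122  ⇒  (-4/9)·x = -122  ⇒  x = 274.5000°R.
In Celsius: (274.5 - 491.67) × 5/9 = -120.65°C.

-120.65°C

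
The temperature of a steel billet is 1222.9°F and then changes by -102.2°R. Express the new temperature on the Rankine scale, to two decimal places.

1580.37°R

Initial temperature in Celsius: (1222.9 - 32) × 5/9 = 661.6111°C.
The 102.2°R change is an interval, so only the factor 5/9 applies: -102.2 × 5/9 = -56.7778°C.
Final Celsius temperature: 661.6111 - 56.7778 = 604.8333°C.
In Rankine: 604.8333 × 1.8 + 491.67 = 1580.37°R.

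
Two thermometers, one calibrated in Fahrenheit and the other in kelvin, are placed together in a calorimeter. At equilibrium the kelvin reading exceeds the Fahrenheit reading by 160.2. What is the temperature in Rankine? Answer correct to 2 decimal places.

673.81°R

Let x be the Fahrenheit reading; then the kelvin reading is 5/9·x + 255.372.
(5/9·x + 255.372) - x = 160.2  ⇒  (-4/9)·x = -95.1722  ⇒  x = 214.1375°F.
In Celsius: (214.1375 - 32) × 5/9 = 101.1875°C.
In Rankine: 101.1875 × 1.8 + 491.67 = 673.81°R.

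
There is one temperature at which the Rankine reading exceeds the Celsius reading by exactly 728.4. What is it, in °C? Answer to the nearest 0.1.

Let C be the Celsius reading. The Rankine reading is R = 1.8·C + 491.67.
Require R - C = 728.4: (0.8)·C + 491.67 = 728.4.
C = (728.4 - 491.67) / (0.8) = 295.9.

295.9°C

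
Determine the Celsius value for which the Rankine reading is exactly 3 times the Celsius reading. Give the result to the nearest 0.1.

409.7°C

Let C be the Celsius reading. The Rankine reading is R = 1.8·C + 491.67.
Require R = 3·C: 1.8·C + 491.67 = 3·C.
(-1.2)·C = -491.67  ⇒  C = 409.7.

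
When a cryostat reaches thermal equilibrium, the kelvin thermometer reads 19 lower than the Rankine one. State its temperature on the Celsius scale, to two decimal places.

-249.40°C

Let x be the Rankine reading; then the kelvin reading is 5/9·x.
(5/9·x) - x = -19  ⇒  (-4/9)·x = -19  ⇒  x = 42.7500°R.
In Celsius: (42.75 - 491.67) × 5/9 = -249.40°C.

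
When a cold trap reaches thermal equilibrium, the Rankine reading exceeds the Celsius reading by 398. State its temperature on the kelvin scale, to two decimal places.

156.06 K

Let x be the Rankine reading; then the Celsius reading is 5/9·x - 273.15.
(5/9·x - 273.15) - x = -398  ⇒  (-4/9)·x = -124.85  ⇒  x = 280.9125°R.
In Celsius: (280.9125 - 491.67) × 5/9 = -117.0875°C.
In kelvin: -117.0875 + 273.15 = 156.06 K.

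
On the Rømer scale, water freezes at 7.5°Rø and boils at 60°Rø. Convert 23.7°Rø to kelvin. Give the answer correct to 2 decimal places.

304.01 K

Linear interpolation between the fixed points: C = (23.7 - 7.5) × 100 / (60 - 7.5) = 30.8571°C.
Then 30.8571 + 273.15 = 304.01 K.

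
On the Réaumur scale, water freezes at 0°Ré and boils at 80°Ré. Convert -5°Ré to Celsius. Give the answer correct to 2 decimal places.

Linear interpolation between the fixed points: C = (-5 - 0) × 100 / (80 - 0) = -6.2500°C.

-6.25°C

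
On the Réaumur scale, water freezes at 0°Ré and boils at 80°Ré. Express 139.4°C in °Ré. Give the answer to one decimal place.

Linearly onto the Réaumur scale: 0 + (139.4000 / 100) × (80 - 0) = 111.5°Ré.

111.5°Ré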